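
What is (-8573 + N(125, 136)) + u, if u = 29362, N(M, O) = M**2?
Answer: 36414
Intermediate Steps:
(-8573 + N(125, 136)) + u = (-8573 + 125**2) + 29362 = (-8573 + 15625) + 29362 = 7052 + 29362 = 36414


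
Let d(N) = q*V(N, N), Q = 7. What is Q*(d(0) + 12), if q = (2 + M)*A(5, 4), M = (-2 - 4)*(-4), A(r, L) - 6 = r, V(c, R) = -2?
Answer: -3920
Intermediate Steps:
A(r, L) = 6 + r
M = 24 (M = -6*(-4) = 24)
q = 286 (q = (2 + 24)*(6 + 5) = 26*11 = 286)
d(N) = -572 (d(N) = 286*(-2) = -572)
Q*(d(0) + 12) = 7*(-572 + 12) = 7*(-560) = -3920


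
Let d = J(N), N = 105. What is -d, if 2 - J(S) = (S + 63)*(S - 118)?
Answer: -2186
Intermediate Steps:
J(S) = 2 - (-118 + S)*(63 + S) (J(S) = 2 - (S + 63)*(S - 118) = 2 - (63 + S)*(-118 + S) = 2 - (-118 + S)*(63 + S))
d = 2186 (d = 7436 - 1*105**2 + 55*105 = 7436 - 1*11025 + 5775 = 7436 - 11025 + 5775 = 2186)
-d = -1*2186 = -2186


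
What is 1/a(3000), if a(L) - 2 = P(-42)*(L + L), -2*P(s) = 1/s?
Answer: 7/514 ≈ 0.013619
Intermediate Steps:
P(s) = -1/(2*s)
a(L) = 2 + L/42 (a(L) = 2 + (-½/(-42))*(L + L) = 2 + (-½*(-1/42))*(2*L) = 2 + (2*L)/84 = 2 + L/42)
1/a(3000) = 1/(2 + (1/42)*3000) = 1/(2 + 500/7) = 1/(514/7) = 7/514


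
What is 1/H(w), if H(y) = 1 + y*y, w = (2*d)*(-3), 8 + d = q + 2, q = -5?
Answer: 1/4357 ≈ 0.00022952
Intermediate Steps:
d = -11 (d = -8 + (-5 + 2) = -8 - 3 = -11)
w = 66 (w = (2*(-11))*(-3) = -22*(-3) = 66)
H(y) = 1 + y²
1/H(w) = 1/(1 + 66²) = 1/(1 + 4356) = 1/4357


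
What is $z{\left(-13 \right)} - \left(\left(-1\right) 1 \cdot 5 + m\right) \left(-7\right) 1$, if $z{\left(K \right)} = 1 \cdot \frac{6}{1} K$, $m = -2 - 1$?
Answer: $-134$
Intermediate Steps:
$m = -3$
$z{\left(K \right)} = 6 K$ ($z{\left(K \right)} = 1 \cdot 6 \cdot 1 K = 1 \cdot 6 K = 6 K$)
$z{\left(-13 \right)} - \left(\left(-1\right) 1 \cdot 5 + m\right) \left(-7\right) 1 = 6 \left(-13\right) - \left(\left(-1\right) 1 \cdot 5 - 3\right) \left(-7\right) 1 = -78 - \left(\left(-1\right) 5 - 3\right) \left(-7\right) 1 = -78 - \left(-5 - 3\right) \left(-7\right) 1 = -78 - \left(-8\right) \left(-7\right) 1 = -78 - 56 \cdot 1 = -78 - 56 = -134$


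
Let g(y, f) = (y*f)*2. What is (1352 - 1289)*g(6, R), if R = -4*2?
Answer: -6048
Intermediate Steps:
R = -8
g(y, f) = 2*f*y (g(y, f) = (f*y)*2 = 2*f*y)
(1352 - 1289)*g(6, R) = (1352 - 1289)*(2*(-8)*6) = 63*(-96) = -6048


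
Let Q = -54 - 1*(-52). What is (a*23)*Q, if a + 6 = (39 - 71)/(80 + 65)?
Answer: 41492/145 ≈ 286.15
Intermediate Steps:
Q = -2 (Q = -54 + 52 = -2)
a = -902/145 (a = -6 + (39 - 71)/(80 + 65) = -6 - 32/145 = -902/145 ≈ -6.2207)
(a*23)*Q = -902/145*23*(-2) = -20746/145*(-2) = 41492/145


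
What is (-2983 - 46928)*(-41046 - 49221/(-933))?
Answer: 636310297989/311 ≈ 2.0460e+9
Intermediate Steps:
(-2983 - 46928)*(-41046 - 49221/(-933)) = -49911*(-41046 - 49221*(-1/933)) = -49911*(-41046 + 16407/311) = -49911*(-12748899/311) = 636310297989/311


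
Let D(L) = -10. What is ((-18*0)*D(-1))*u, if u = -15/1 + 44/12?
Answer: 0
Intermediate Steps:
u = -34/3 (u = -15*1 + 44*(1/12) = -15 + 11/3 = -34/3 ≈ -11.333)
((-18*0)*D(-1))*u = (-18*0*(-10))*(-34/3) = (0*(-10))*(-34/3) = 0*(-34/3) = 0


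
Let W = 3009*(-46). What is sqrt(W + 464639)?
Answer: 5*sqrt(13049) ≈ 571.16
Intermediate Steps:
W = -138414
sqrt(W + 464639) = sqrt(-138414 + 464639) = sqrt(326225) = 5*sqrt(13049)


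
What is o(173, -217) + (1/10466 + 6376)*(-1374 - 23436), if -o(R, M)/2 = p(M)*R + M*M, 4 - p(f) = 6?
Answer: -828289959123/5233 ≈ -1.5828e+8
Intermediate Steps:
p(f) = -2 (p(f) = 4 - 1*6 = 4 - 6 = -2)
o(R, M) = -2*M**2 + 4*R (o(R, M) = -2*(-2*R + M*M) = -2*(-2*R + M**2) = -2*(M**2 - 2*R) = -2*M**2 + 4*R)
o(173, -217) + (1/10466 + 6376)*(-1374 - 23436) = (-2*(-217)**2 + 4*173) + (1/10466 + 6376)*(-1374 - 23436) = (-2*47089 + 692) + (1/10466 + 6376)*(-24810) = (-94178 + 692) + (66731217/10466)*(-24810) = -93486 - 827800746885/5233 = -828289959123/5233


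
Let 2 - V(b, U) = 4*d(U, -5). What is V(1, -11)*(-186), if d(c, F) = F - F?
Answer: -372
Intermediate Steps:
d(c, F) = 0
V(b, U) = 2 (V(b, U) = 2 - 4*0 = 2 - 1*0 = 2 + 0 = 2)
V(1, -11)*(-186) = 2*(-186) = -372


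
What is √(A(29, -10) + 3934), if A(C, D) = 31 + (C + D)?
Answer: 4*√249 ≈ 63.119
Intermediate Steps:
A(C, D) = 31 + C + D
√(A(29, -10) + 3934) = √((31 + 29 - 10) + 3934) = √(50 + 3934) = √3984 = 4*√249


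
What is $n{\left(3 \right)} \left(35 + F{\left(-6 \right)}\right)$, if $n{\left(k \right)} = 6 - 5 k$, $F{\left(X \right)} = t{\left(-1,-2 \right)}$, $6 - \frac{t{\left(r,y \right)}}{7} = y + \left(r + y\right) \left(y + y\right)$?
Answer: $-63$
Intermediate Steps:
$t{\left(r,y \right)} = 42 - 7 y - 14 y \left(r + y\right)$ ($t{\left(r,y \right)} = 42 - 7 \left(y + \left(r + y\right) \left(y + y\right)\right) = 42 - 7 \left(y + \left(r + y\right) 2 y\right) = 42 - 7 \left(y + 2 y \left(r + y\right)\right) = 42 - \left(7 y + 14 y \left(r + y\right)\right) = 42 - 7 y - 14 y \left(r + y\right)$)
$F{\left(X \right)} = -28$ ($F{\left(X \right)} = 42 - 14 \left(-2\right)^{2} - -14 - \left(-14\right) \left(-2\right) = 42 - 56 + 14 - 28 = -28$)
$n{\left(3 \right)} \left(35 + F{\left(-6 \right)}\right) = \left(6 - 15\right) \left(35 - 28\right) = \left(6 - 15\right) 7 = \left(-9\right) 7 = -63$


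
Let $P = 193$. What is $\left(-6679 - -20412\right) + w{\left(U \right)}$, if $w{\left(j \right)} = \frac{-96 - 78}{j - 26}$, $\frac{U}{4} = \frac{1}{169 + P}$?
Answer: $\frac{10771921}{784} \approx 13740.0$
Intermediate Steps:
$U = \frac{2}{181}$ ($U = \frac{4}{169 + 193} = \frac{4}{362} = 4 \cdot \frac{1}{362} = \frac{2}{181} \approx 0.01105$)
$w{\left(j \right)} = - \frac{174}{-26 + j}$
$\left(-6679 - -20412\right) + w{\left(U \right)} = \left(-6679 - -20412\right) - \frac{174}{-26 + \frac{2}{181}} = \left(-6679 + 20412\right) - \frac{174}{- \frac{4704}{181}} = 13733 - - \frac{5249}{784} = 13733 + \frac{5249}{784} = \frac{10771921}{784}$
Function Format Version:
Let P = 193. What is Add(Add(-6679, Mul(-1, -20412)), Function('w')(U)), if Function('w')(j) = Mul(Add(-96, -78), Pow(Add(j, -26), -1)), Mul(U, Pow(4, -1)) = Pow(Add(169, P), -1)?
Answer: Rational(10771921, 784) ≈ 13740.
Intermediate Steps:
U = Rational(2, 181) (U = Mul(4, Pow(Add(169, 193), -1)) = Mul(4, Pow(362, -1)) = Mul(4, Rational(1, 362)) = Rational(2, 181) ≈ 0.011050)
Function('w')(j) = Mul(-174, Pow(Add(-26, j), -1))
Add(Add(-6679, Mul(-1, -20412)), Function('w')(U)) = Add(Add(-6679, Mul(-1, -20412)), Mul(-174, Pow(Add(-26, Rational(2, 181)), -1))) = Add(Add(-6679, 20412), Mul(-174, Pow(Rational(-4704, 181), -1))) = Add(13733, Mul(-174, Rational(-181, 4704))) = Add(13733, Rational(5249, 784)) = Rational(10771921, 784)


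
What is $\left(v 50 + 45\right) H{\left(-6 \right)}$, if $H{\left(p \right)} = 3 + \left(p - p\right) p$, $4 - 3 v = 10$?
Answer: $-165$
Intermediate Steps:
$v = -2$ ($v = \frac{4}{3} - \frac{10}{3} = -2$)
$H{\left(p \right)} = 3$ ($H{\left(p \right)} = 3 + 0 p = 3 + 0 = 3$)
$\left(v 50 + 45\right) H{\left(-6 \right)} = \left(\left(-2\right) 50 + 45\right) 3 = \left(-100 + 45\right) 3 = \left(-55\right) 3 = -165$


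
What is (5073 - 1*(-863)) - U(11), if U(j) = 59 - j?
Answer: 5888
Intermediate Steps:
(5073 - 1*(-863)) - U(11) = (5073 - 1*(-863)) - (59 - 1*11) = (5073 + 863) - (59 - 11) = 5936 - 1*48 = 5936 - 48 = 5888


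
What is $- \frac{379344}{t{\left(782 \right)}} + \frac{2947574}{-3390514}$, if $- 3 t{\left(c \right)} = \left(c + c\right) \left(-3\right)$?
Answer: $- \frac{9491037857}{38990911} \approx -243.42$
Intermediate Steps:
$t{\left(c \right)} = 2 c$ ($t{\left(c \right)} = - \frac{\left(c + c\right) \left(-3\right)}{3} = - \frac{2 c \left(-3\right)}{3} = - \frac{\left(-6\right) c}{3} = 2 c$)
$- \frac{379344}{t{\left(782 \right)}} + \frac{2947574}{-3390514} = - \frac{379344}{2 \cdot 782} + \frac{2947574}{-3390514} = - \frac{379344}{1564} + 2947574 \left(- \frac{1}{3390514}\right) = \left(-379344\right) \frac{1}{1564} - \frac{1473787}{1695257} = - \frac{94836}{391} - \frac{1473787}{1695257} = - \frac{9491037857}{38990911}$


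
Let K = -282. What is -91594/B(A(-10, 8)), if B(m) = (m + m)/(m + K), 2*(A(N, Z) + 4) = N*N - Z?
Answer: 1831880/7 ≈ 2.6170e+5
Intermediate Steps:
A(N, Z) = -4 + N²/2 - Z/2 (A(N, Z) = -4 + (N*N - Z)/2 = -4 + (N² - Z)/2 = -4 + (N²/2 - Z/2) = -4 + N²/2 - Z/2)
B(m) = 2*m/(-282 + m) (B(m) = (m + m)/(m - 282) = (2*m)/(-282 + m) = 2*m/(-282 + m))
-91594/B(A(-10, 8)) = -91594*(-282 + (-4 + (½)*(-10)² - ½*8))/(2*(-4 + (½)*(-10)² - ½*8)) = -91594*(-282 + (-4 + (½)*100 - 4))/(2*(-4 + (½)*100 - 4)) = -91594*(-282 + (-4 + 50 - 4))/(2*(-4 + 50 - 4)) = -91594/(2*42/(-282 + 42)) = -91594/(2*42/(-240)) = -91594/(2*42*(-1/240)) = -91594/(-7/20) = -91594*(-20/7) = 1831880/7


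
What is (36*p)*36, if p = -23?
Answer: -29808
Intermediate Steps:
(36*p)*36 = (36*(-23))*36 = -828*36 = -29808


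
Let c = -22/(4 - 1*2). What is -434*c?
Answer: 4774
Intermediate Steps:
c = -11 (c = -22/(4 - 2) = -22/2 = -22*½ = -11)
-434*c = -434*(-11) = 4774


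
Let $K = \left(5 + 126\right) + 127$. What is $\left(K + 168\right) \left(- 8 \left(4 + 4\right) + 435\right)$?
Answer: $158046$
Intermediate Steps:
$K = 258$ ($K = 131 + 127 = 258$)
$\left(K + 168\right) \left(- 8 \left(4 + 4\right) + 435\right) = \left(258 + 168\right) \left(- 8 \left(4 + 4\right) + 435\right) = 426 \left(\left(-8\right) 8 + 435\right) = 426 \left(-64 + 435\right) = 426 \cdot 371 = 158046$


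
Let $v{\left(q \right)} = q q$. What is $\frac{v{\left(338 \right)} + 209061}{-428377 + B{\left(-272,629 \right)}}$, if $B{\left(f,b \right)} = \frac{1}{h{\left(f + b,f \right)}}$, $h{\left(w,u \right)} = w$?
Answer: $- \frac{115419885}{152930588} \approx -0.75472$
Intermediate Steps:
$v{\left(q \right)} = q^{2}$
$B{\left(f,b \right)} = \frac{1}{b + f}$ ($B{\left(f,b \right)} = \frac{1}{f + b} = \frac{1}{b + f}$)
$\frac{v{\left(338 \right)} + 209061}{-428377 + B{\left(-272,629 \right)}} = \frac{338^{2} + 209061}{-428377 + \frac{1}{629 - 272}} = \frac{114244 + 209061}{-428377 + \frac{1}{357}} = \frac{323305}{-428377 + \frac{1}{357}} = \frac{323305}{- \frac{152930588}{357}} = 323305 \left(- \frac{357}{152930588}\right) = - \frac{115419885}{152930588}$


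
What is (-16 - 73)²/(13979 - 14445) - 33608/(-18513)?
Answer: -130980145/8627058 ≈ -15.182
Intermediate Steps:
(-16 - 73)²/(13979 - 14445) - 33608/(-18513) = (-89)²/(-466) - 33608*(-1/18513) = 7921*(-1/466) + 33608/18513 = -7921/466 + 33608/18513 = -130980145/8627058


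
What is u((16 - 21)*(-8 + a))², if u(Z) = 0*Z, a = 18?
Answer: 0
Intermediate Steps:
u(Z) = 0
u((16 - 21)*(-8 + a))² = 0² = 0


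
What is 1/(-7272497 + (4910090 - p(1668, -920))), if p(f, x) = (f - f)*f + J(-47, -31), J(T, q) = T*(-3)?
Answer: -1/2362548 ≈ -4.2327e-7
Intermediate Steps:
J(T, q) = -3*T
p(f, x) = 141 (p(f, x) = (f - f)*f - 3*(-47) = 0*f + 141 = 0 + 141 = 141)
1/(-7272497 + (4910090 - p(1668, -920))) = 1/(-7272497 + (4910090 - 1*141)) = 1/(-7272497 + (4910090 - 141)) = 1/(-7272497 + 4909949) = 1/(-2362548) = -1/2362548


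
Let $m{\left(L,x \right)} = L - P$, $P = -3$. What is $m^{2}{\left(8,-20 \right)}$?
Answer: $121$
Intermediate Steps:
$m{\left(L,x \right)} = 3 + L$ ($m{\left(L,x \right)} = L - -3 = L + 3 = 3 + L$)
$m^{2}{\left(8,-20 \right)} = \left(3 + 8\right)^{2} = 11^{2} = 121$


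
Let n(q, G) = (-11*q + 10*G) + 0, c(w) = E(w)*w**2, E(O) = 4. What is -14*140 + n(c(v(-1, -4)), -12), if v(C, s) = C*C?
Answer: -2124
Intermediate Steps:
v(C, s) = C**2
c(w) = 4*w**2
n(q, G) = -11*q + 10*G
-14*140 + n(c(v(-1, -4)), -12) = -14*140 + (-44*((-1)**2)**2 + 10*(-12)) = -1960 + (-44*1**2 - 120) = -1960 + (-44 - 120) = -1960 - 164 = -2124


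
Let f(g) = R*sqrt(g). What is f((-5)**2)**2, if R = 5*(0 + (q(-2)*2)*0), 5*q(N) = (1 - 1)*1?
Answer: 0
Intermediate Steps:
q(N) = 0 (q(N) = ((1 - 1)*1)/5 = (0*1)/5 = (1/5)*0 = 0)
R = 0 (R = 5*(0 + (0*2)*0) = 5*(0 + 0*0) = 5*(0 + 0) = 5*0 = 0)
f(g) = 0 (f(g) = 0*sqrt(g) = 0)
f((-5)**2)**2 = 0**2 = 0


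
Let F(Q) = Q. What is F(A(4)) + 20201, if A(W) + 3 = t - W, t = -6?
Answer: 20188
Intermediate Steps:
A(W) = -9 - W (A(W) = -3 + (-6 - W) = -9 - W)
F(A(4)) + 20201 = (-9 - 1*4) + 20201 = (-9 - 4) + 20201 = -13 + 20201 = 20188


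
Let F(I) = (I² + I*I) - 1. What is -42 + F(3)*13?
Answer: 179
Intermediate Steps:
F(I) = -1 + 2*I² (F(I) = (I² + I²) - 1 = 2*I² - 1 = -1 + 2*I²)
-42 + F(3)*13 = -42 + (-1 + 2*3²)*13 = -42 + (-1 + 2*9)*13 = -42 + (-1 + 18)*13 = -42 + 17*13 = -42 + 221 = 179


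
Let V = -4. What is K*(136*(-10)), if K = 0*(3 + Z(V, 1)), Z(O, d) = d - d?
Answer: 0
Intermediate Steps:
Z(O, d) = 0
K = 0 (K = 0*(3 + 0) = 0*3 = 0)
K*(136*(-10)) = 0*(136*(-10)) = 0*(-1360) = 0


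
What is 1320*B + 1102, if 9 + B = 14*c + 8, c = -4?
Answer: -74138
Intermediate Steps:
B = -57 (B = -9 + (14*(-4) + 8) = -9 + (-56 + 8) = -9 - 48 = -57)
1320*B + 1102 = 1320*(-57) + 1102 = -75240 + 1102 = -74138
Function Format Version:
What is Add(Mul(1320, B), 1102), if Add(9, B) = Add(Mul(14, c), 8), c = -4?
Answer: -74138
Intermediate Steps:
B = -57 (B = Add(-9, Add(Mul(14, -4), 8)) = Add(-9, Add(-56, 8)) = Add(-9, -48) = -57)
Add(Mul(1320, B), 1102) = Add(Mul(1320, -57), 1102) = Add(-75240, 1102) = -74138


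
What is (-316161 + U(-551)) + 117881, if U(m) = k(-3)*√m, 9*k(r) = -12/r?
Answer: -198280 + 4*I*√551/9 ≈ -1.9828e+5 + 10.433*I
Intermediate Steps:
k(r) = -4/(3*r) (k(r) = (-12/r)/9 = -4/(3*r))
U(m) = 4*√m/9 (U(m) = (-4/3/(-3))*√m = (-4/3*(-⅓))*√m = 4*√m/9)
(-316161 + U(-551)) + 117881 = (-316161 + 4*√(-551)/9) + 117881 = (-316161 + 4*(I*√551)/9) + 117881 = (-316161 + 4*I*√551/9) + 117881 = -198280 + 4*I*√551/9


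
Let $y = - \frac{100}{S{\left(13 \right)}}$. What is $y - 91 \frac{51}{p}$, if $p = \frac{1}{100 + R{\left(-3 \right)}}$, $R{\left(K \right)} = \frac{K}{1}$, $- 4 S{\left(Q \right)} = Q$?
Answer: $- \frac{5851901}{13} \approx -4.5015 \cdot 10^{5}$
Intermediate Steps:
$S{\left(Q \right)} = - \frac{Q}{4}$
$R{\left(K \right)} = K$ ($R{\left(K \right)} = K 1 = K$)
$p = \frac{1}{97}$ ($p = \frac{1}{100 - 3} = \frac{1}{97} \approx 0.010309$)
$y = \frac{400}{13}$ ($y = - \frac{100}{\left(- \frac{1}{4}\right) 13} = - \frac{100}{- \frac{13}{4}} = \left(-100\right) \left(- \frac{4}{13}\right) = \frac{400}{13} \approx 30.769$)
$y - 91 \frac{51}{p} = \frac{400}{13} - 91 \cdot 51 \frac{1}{\frac{1}{97}} = \frac{400}{13} - 91 \cdot 51 \cdot 97 = \frac{400}{13} - 450177 = - \frac{5851901}{13}$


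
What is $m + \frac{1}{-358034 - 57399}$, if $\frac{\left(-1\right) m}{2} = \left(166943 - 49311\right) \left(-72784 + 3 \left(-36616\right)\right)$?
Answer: $\frac{17849799558109183}{415433} \approx 4.2967 \cdot 10^{10}$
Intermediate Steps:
$m = 42966734848$ ($m = - 2 \left(166943 - 49311\right) \left(-72784 + 3 \left(-36616\right)\right) = - 2 \cdot 117632 \left(-72784 - 109848\right) = - 2 \cdot 117632 \left(-182632\right) = \left(-2\right) \left(-21483367424\right) = 42966734848$)
$m + \frac{1}{-358034 - 57399} = 42966734848 + \frac{1}{-358034 - 57399} = 42966734848 + \frac{1}{-415433} = 42966734848 - \frac{1}{415433} = \frac{17849799558109183}{415433}$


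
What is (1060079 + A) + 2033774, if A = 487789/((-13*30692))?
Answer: 1234434483799/398996 ≈ 3.0939e+6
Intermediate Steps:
A = -487789/398996 (A = 487789/(-398996) = 487789*(-1/398996) = -487789/398996 ≈ -1.2225)
(1060079 + A) + 2033774 = (1060079 - 487789/398996) + 2033774 = 422966792895/398996 + 2033774 = 1234434483799/398996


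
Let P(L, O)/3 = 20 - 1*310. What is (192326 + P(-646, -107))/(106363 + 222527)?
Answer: 95728/164445 ≈ 0.58213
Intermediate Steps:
P(L, O) = -870 (P(L, O) = 3*(20 - 1*310) = 3*(20 - 310) = 3*(-290) = -870)
(192326 + P(-646, -107))/(106363 + 222527) = (192326 - 870)/(106363 + 222527) = 191456/328890 = 191456*(1/328890) = 95728/164445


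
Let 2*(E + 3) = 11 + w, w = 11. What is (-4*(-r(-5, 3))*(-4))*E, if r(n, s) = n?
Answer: 640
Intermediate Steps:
E = 8 (E = -3 + (11 + 11)/2 = -3 + (½)*22 = -3 + 11 = 8)
(-4*(-r(-5, 3))*(-4))*E = -4*(-1*(-5))*(-4)*8 = -20*(-4)*8 = -4*(-20)*8 = 80*8 = 640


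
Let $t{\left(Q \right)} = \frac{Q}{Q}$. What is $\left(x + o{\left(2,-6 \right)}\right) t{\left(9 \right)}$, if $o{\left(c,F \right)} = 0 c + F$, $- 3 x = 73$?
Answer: $- \frac{91}{3} \approx -30.333$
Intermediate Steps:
$x = - \frac{73}{3}$ ($x = \left(- \frac{1}{3}\right) 73 = - \frac{73}{3} \approx -24.333$)
$t{\left(Q \right)} = 1$
$o{\left(c,F \right)} = F$ ($o{\left(c,F \right)} = 0 + F = F$)
$\left(x + o{\left(2,-6 \right)}\right) t{\left(9 \right)} = \left(- \frac{73}{3} - 6\right) 1 = \left(- \frac{91}{3}\right) 1 = - \frac{91}{3}$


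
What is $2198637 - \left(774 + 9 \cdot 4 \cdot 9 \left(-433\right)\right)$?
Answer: $2338155$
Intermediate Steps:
$2198637 - \left(774 + 9 \cdot 4 \cdot 9 \left(-433\right)\right) = 2198637 - \left(774 + 36 \cdot 9 \left(-433\right)\right) = 2198637 - \left(774 + 324 \left(-433\right)\right) = 2198637 - \left(774 - 140292\right) = 2198637 - -139518 = 2198637 + 139518 = 2338155$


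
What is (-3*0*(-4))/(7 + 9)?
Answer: 0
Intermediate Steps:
(-3*0*(-4))/(7 + 9) = (0*(-4))/16 = 0*(1/16) = 0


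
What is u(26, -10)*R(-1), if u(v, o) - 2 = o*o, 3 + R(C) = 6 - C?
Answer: 408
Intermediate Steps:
R(C) = 3 - C (R(C) = -3 + (6 - C) = 3 - C)
u(v, o) = 2 + o² (u(v, o) = 2 + o*o = 2 + o²)
u(26, -10)*R(-1) = (2 + (-10)²)*(3 - 1*(-1)) = (2 + 100)*(3 + 1) = 102*4 = 408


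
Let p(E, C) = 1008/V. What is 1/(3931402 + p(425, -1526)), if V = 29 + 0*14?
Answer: 29/114011666 ≈ 2.5436e-7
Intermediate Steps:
V = 29 (V = 29 + 0 = 29)
p(E, C) = 1008/29
1/(3931402 + p(425, -1526)) = 1/(3931402 + 1008/29) = 1/(114011666/29) = 29/114011666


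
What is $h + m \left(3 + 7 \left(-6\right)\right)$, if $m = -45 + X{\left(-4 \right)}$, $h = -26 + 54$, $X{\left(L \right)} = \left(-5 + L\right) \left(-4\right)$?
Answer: $379$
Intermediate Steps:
$X{\left(L \right)} = 20 - 4 L$
$h = 28$
$m = -9$ ($m = -45 + \left(20 - -16\right) = -45 + \left(20 + 16\right) = -45 + 36 = -9$)
$h + m \left(3 + 7 \left(-6\right)\right) = 28 - 9 \left(3 + 7 \left(-6\right)\right) = 28 - 9 \left(3 - 42\right) = 28 - -351 = 28 + 351 = 379$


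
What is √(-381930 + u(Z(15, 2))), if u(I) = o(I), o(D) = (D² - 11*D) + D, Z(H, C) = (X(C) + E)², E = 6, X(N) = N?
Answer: I*√378474 ≈ 615.2*I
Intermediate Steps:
Z(H, C) = (6 + C)² (Z(H, C) = (C + 6)² = (6 + C)²)
o(D) = D² - 10*D
u(I) = I*(-10 + I)
√(-381930 + u(Z(15, 2))) = √(-381930 + (6 + 2)²*(-10 + (6 + 2)²)) = √(-381930 + 8²*(-10 + 8²)) = √(-381930 + 64*(-10 + 64)) = √(-381930 + 64*54) = √(-381930 + 3456) = √(-378474) = I*√378474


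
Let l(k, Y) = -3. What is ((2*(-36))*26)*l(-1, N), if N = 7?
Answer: 5616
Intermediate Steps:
((2*(-36))*26)*l(-1, N) = ((2*(-36))*26)*(-3) = -72*26*(-3) = -1872*(-3) = 5616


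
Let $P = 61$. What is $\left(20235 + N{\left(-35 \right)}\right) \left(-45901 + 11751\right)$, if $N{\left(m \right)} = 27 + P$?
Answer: $-694030450$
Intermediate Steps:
$N{\left(m \right)} = 88$ ($N{\left(m \right)} = 27 + 61 = 88$)
$\left(20235 + N{\left(-35 \right)}\right) \left(-45901 + 11751\right) = \left(20235 + 88\right) \left(-45901 + 11751\right) = 20323 \left(-34150\right) = -694030450$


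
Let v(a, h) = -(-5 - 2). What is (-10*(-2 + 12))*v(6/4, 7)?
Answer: -700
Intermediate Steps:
v(a, h) = 7 (v(a, h) = -1*(-7) = 7)
(-10*(-2 + 12))*v(6/4, 7) = -10*(-2 + 12)*7 = -10*10*7 = -100*7 = -700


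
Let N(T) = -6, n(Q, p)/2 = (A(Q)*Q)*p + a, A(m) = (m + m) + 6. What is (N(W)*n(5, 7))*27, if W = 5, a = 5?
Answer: -183060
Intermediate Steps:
A(m) = 6 + 2*m (A(m) = 2*m + 6 = 6 + 2*m)
n(Q, p) = 10 + 2*Q*p*(6 + 2*Q) (n(Q, p) = 2*(((6 + 2*Q)*Q)*p + 5) = 2*((Q*(6 + 2*Q))*p + 5) = 2*(Q*p*(6 + 2*Q) + 5) = 2*(5 + Q*p*(6 + 2*Q)) = 10 + 2*Q*p*(6 + 2*Q))
(N(W)*n(5, 7))*27 = -6*(10 + 4*5*7*(3 + 5))*27 = -6*(10 + 4*5*7*8)*27 = -6*(10 + 1120)*27 = -6*1130*27 = -6780*27 = -183060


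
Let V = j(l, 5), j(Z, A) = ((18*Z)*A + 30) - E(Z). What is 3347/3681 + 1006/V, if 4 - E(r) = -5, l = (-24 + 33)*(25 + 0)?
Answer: 23850041/24872517 ≈ 0.95889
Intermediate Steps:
l = 225 (l = 9*25 = 225)
E(r) = 9 (E(r) = 4 - 1*(-5) = 4 + 5 = 9)
j(Z, A) = 21 + 18*A*Z (j(Z, A) = ((18*Z)*A + 30) - 1*9 = (18*A*Z + 30) - 9 = (30 + 18*A*Z) - 9 = 21 + 18*A*Z)
V = 20271 (V = 21 + 18*5*225 = 21 + 20250 = 20271)
3347/3681 + 1006/V = 3347/3681 + 1006/20271 = 23850041/24872517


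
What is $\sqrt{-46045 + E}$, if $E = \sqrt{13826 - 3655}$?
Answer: $\sqrt{-46045 + \sqrt{10171}} \approx 214.35 i$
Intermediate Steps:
$E = \sqrt{10171} \approx 100.85$
$\sqrt{-46045 + E} = \sqrt{-46045 + \sqrt{10171}}$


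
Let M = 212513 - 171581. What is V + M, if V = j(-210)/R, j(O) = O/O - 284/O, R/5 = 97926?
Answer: 110755852213/2705850 ≈ 40932.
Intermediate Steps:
M = 40932
R = 489630 (R = 5*97926 = 489630)
j(O) = 1 - 284/O
V = 13/2705850 (V = ((-284 - 210)/(-210))/489630 = -1/210*(-494)*(1/489630) = (247/105)*(1/489630) = 13/2705850 ≈ 4.8044e-6)
V + M = 13/2705850 + 40932 = 110755852213/2705850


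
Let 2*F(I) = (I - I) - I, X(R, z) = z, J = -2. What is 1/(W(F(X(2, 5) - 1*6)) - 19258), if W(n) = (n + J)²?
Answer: -4/77023 ≈ -5.1933e-5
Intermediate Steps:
F(I) = -I/2 (F(I) = ((I - I) - I)/2 = (0 - I)/2 = (-I)/2 = -I/2)
W(n) = (-2 + n)² (W(n) = (n - 2)² = (-2 + n)²)
1/(W(F(X(2, 5) - 1*6)) - 19258) = 1/((-2 - (5 - 1*6)/2)² - 19258) = 1/((-2 - (5 - 6)/2)² - 19258) = 1/((-2 - ½*(-1))² - 19258) = 1/((-2 + ½)² - 19258) = 1/((-3/2)² - 19258) = 1/(9/4 - 19258) = 1/(-77023/4) = -4/77023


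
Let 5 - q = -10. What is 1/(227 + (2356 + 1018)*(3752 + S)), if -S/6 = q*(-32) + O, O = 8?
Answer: 1/22214643 ≈ 4.5015e-8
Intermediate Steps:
q = 15 (q = 5 - 1*(-10) = 5 + 10 = 15)
S = 2832 (S = -6*(15*(-32) + 8) = -6*(-480 + 8) = -6*(-472) = 2832)
1/(227 + (2356 + 1018)*(3752 + S)) = 1/(227 + (2356 + 1018)*(3752 + 2832)) = 1/(227 + 3374*6584) = 1/(227 + 22214416) = 1/22214643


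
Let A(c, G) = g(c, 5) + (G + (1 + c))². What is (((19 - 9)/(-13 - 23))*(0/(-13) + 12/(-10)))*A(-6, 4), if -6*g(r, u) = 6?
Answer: 0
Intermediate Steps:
g(r, u) = -1 (g(r, u) = -⅙*6 = -1)
A(c, G) = -1 + (1 + G + c)² (A(c, G) = -1 + (G + (1 + c))² = -1 + (1 + G + c)²)
(((19 - 9)/(-13 - 23))*(0/(-13) + 12/(-10)))*A(-6, 4) = (((19 - 9)/(-13 - 23))*(0/(-13) + 12/(-10)))*(-1 + (1 + 4 - 6)²) = ((10/(-36))*(0*(-1/13) + 12*(-⅒)))*(-1 + (-1)²) = ((10*(-1/36))*(0 - 6/5))*(-1 + 1) = -5/18*(-6/5)*0 = (⅓)*0 = 0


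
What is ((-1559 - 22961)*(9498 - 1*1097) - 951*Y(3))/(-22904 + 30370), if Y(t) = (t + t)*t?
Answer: -103004819/3733 ≈ -27593.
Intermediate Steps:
Y(t) = 2*t**2 (Y(t) = (2*t)*t = 2*t**2)
((-1559 - 22961)*(9498 - 1*1097) - 951*Y(3))/(-22904 + 30370) = ((-1559 - 22961)*(9498 - 1*1097) - 1902*3**2)/(-22904 + 30370) = (-24520*(9498 - 1097) - 1902*9)/7466 = (-24520*8401 - 951*18)*(1/7466) = (-205992520 - 17118)*(1/7466) = -206009638*1/7466 = -103004819/3733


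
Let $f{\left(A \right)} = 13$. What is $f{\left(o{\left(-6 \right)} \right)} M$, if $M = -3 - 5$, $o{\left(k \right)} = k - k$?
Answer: $-104$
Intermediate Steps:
$o{\left(k \right)} = 0$
$M = -8$ ($M = -3 - 5 = -8$)
$f{\left(o{\left(-6 \right)} \right)} M = 13 \left(-8\right) = -104$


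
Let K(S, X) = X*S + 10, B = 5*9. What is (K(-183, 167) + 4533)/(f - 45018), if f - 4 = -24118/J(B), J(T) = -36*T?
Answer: 21074580/36449281 ≈ 0.57819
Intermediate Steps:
B = 45
K(S, X) = 10 + S*X (K(S, X) = S*X + 10 = 10 + S*X)
f = 15299/810 (f = 4 - 24118/((-36*45)) = 4 - 24118/(-1620) = 4 - 24118*(-1/1620) = 4 + 12059/810 = 15299/810 ≈ 18.888)
(K(-183, 167) + 4533)/(f - 45018) = ((10 - 183*167) + 4533)/(15299/810 - 45018) = ((10 - 30561) + 4533)/(-36449281/810) = (-30551 + 4533)*(-810/36449281) = -26018*(-810/36449281) = 21074580/36449281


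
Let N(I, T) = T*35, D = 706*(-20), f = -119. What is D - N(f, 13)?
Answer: -14575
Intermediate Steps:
D = -14120
N(I, T) = 35*T
D - N(f, 13) = -14120 - 35*13 = -14120 - 1*455 = -14120 - 455 = -14575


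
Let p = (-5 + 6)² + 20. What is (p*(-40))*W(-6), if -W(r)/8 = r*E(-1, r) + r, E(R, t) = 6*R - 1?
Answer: 241920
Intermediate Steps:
E(R, t) = -1 + 6*R
W(r) = 48*r (W(r) = -8*(r*(-1 + 6*(-1)) + r) = -8*(r*(-1 - 6) + r) = -8*(r*(-7) + r) = -8*(-7*r + r) = -(-48)*r = 48*r)
p = 21 (p = 1² + 20 = 1 + 20 = 21)
(p*(-40))*W(-6) = (21*(-40))*(48*(-6)) = -840*(-288) = 241920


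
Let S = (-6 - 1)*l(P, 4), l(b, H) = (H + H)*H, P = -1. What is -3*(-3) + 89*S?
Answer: -19927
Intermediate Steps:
l(b, H) = 2*H² (l(b, H) = (2*H)*H = 2*H²)
S = -224 (S = (-6 - 1)*(2*4²) = -14*16 = -7*32 = -224)
-3*(-3) + 89*S = -3*(-3) + 89*(-224) = 9 - 19936 = -19927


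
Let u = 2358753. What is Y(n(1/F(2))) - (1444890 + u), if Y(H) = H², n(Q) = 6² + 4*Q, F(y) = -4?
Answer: -3802418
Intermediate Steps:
n(Q) = 36 + 4*Q
Y(n(1/F(2))) - (1444890 + u) = (36 + 4/(-4))² - (1444890 + 2358753) = (36 + 4*(-¼))² - 1*3803643 = (36 - 1)² - 3803643 = 35² - 3803643 = 1225 - 3803643 = -3802418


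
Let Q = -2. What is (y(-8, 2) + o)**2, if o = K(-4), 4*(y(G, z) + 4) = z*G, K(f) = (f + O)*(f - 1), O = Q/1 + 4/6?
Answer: 3136/9 ≈ 348.44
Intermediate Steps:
O = -4/3 (O = -2/1 + 4/6 = -2*1 + 4*(1/6) = -2 + 2/3 = -4/3 ≈ -1.3333)
K(f) = (-1 + f)*(-4/3 + f) (K(f) = (f - 4/3)*(f - 1) = (-4/3 + f)*(-1 + f) = (-1 + f)*(-4/3 + f))
y(G, z) = -4 + G*z/4 (y(G, z) = -4 + (z*G)/4 = -4 + (G*z)/4 = -4 + G*z/4)
o = 80/3 (o = 4/3 + (-4)**2 - 7/3*(-4) = 4/3 + 16 + 28/3 = 80/3 ≈ 26.667)
(y(-8, 2) + o)**2 = ((-4 + (1/4)*(-8)*2) + 80/3)**2 = ((-4 - 4) + 80/3)**2 = (-8 + 80/3)**2 = (56/3)**2 = 3136/9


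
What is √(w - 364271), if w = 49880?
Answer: I*√314391 ≈ 560.71*I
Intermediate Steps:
√(w - 364271) = √(49880 - 364271) = √(-314391) = I*√314391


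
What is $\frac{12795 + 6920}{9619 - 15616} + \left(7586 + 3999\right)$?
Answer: $\frac{69455530}{5997} \approx 11582.0$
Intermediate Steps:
$\frac{12795 + 6920}{9619 - 15616} + \left(7586 + 3999\right) = \frac{19715}{9619 - 15616} + 11585 = \frac{19715}{-5997} + 11585 = 19715 \left(- \frac{1}{5997}\right) + 11585 = - \frac{19715}{5997} + 11585 = \frac{69455530}{5997}$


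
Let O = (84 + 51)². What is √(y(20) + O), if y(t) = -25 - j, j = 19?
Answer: √18181 ≈ 134.84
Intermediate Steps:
y(t) = -44 (y(t) = -25 - 1*19 = -25 - 19 = -44)
O = 18225 (O = 135² = 18225)
√(y(20) + O) = √(-44 + 18225) = √18181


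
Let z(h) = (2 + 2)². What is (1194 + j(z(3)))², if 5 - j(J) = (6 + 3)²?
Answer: 1249924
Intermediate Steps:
z(h) = 16 (z(h) = 4² = 16)
j(J) = -76 (j(J) = 5 - (6 + 3)² = 5 - 1*9² = 5 - 1*81 = 5 - 81 = -76)
(1194 + j(z(3)))² = (1194 - 76)² = 1118² = 1249924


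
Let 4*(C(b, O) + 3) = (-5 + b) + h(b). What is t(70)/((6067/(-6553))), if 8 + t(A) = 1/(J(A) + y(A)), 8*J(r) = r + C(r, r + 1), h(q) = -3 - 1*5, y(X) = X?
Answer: 134257864/15561855 ≈ 8.6274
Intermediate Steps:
h(q) = -8 (h(q) = -3 - 5 = -8)
C(b, O) = -25/4 + b/4 (C(b, O) = -3 + ((-5 + b) - 8)/4 = -3 + (-13 + b)/4 = -3 + (-13/4 + b/4) = -25/4 + b/4)
J(r) = -25/32 + 5*r/32 (J(r) = (r + (-25/4 + r/4))/8 = (-25/4 + 5*r/4)/8 = -25/32 + 5*r/32)
t(A) = -8 + 1/(-25/32 + 37*A/32) (t(A) = -8 + 1/((-25/32 + 5*A/32) + A) = -8 + 1/(-25/32 + 37*A/32))
t(70)/((6067/(-6553))) = (8*(29 - 37*70)/(-25 + 37*70))/((6067/(-6553))) = (8*(29 - 2590)/(-25 + 2590))/((6067*(-1/6553))) = (8*(-2561)/2565)/(-6067/6553) = (8*(1/2565)*(-2561))*(-6553/6067) = -20488/2565*(-6553/6067) = 134257864/15561855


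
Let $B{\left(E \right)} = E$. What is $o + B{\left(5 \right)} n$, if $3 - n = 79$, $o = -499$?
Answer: $-879$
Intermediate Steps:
$n = -76$ ($n = 3 - 79 = -76$)
$o + B{\left(5 \right)} n = -499 + 5 \left(-76\right) = -499 - 380 = -879$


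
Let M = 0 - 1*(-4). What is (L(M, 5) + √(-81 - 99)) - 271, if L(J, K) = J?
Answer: -267 + 6*I*√5 ≈ -267.0 + 13.416*I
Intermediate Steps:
M = 4 (M = 0 + 4 = 4)
(L(M, 5) + √(-81 - 99)) - 271 = (4 + √(-81 - 99)) - 271 = (4 + √(-180)) - 271 = (4 + 6*I*√5) - 271 = -267 + 6*I*√5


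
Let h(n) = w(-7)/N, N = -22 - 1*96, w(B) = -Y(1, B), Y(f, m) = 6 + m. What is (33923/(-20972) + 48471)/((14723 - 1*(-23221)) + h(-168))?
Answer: 59973493451/46949922026 ≈ 1.2774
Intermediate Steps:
w(B) = -6 - B (w(B) = -(6 + B) = -6 - B)
N = -118 (N = -22 - 96 = -118)
h(n) = -1/118 (h(n) = (-6 - 1*(-7))/(-118) = (-6 + 7)*(-1/118) = 1*(-1/118) = -1/118)
(33923/(-20972) + 48471)/((14723 - 1*(-23221)) + h(-168)) = (33923/(-20972) + 48471)/((14723 - 1*(-23221)) - 1/118) = (33923*(-1/20972) + 48471)/((14723 + 23221) - 1/118) = (-33923/20972 + 48471)/(37944 - 1/118) = 1016499889/(20972*(4477391/118)) = (1016499889/20972)*(118/4477391) = 59973493451/46949922026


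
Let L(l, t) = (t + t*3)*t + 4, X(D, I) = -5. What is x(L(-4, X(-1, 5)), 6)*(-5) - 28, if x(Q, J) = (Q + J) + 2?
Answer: -588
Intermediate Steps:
L(l, t) = 4 + 4*t² (L(l, t) = (t + 3*t)*t + 4 = (4*t)*t + 4 = 4*t² + 4 = 4 + 4*t²)
x(Q, J) = 2 + J + Q (x(Q, J) = (J + Q) + 2 = 2 + J + Q)
x(L(-4, X(-1, 5)), 6)*(-5) - 28 = (2 + 6 + (4 + 4*(-5)²))*(-5) - 28 = (2 + 6 + (4 + 4*25))*(-5) - 28 = (2 + 6 + (4 + 100))*(-5) - 28 = (2 + 6 + 104)*(-5) - 28 = 112*(-5) - 28 = -560 - 28 = -588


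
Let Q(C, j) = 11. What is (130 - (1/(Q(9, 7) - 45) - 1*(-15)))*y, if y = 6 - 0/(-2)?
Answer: 11733/17 ≈ 690.18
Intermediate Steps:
y = 6 (y = 6 - 0*(-1)/2 = 6 - 1*0 = 6 + 0 = 6)
(130 - (1/(Q(9, 7) - 45) - 1*(-15)))*y = (130 - (1/(11 - 45) - 1*(-15)))*6 = (130 - (1/(-34) + 15))*6 = (130 - (-1/34 + 15))*6 = (130 - 1*509/34)*6 = (130 - 509/34)*6 = (3911/34)*6 = 11733/17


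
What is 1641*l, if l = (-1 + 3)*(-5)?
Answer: -16410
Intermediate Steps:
l = -10 (l = 2*(-5) = -10)
1641*l = 1641*(-10) = -16410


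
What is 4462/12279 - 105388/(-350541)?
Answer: 952724398/1434764313 ≈ 0.66403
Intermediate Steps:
4462/12279 - 105388/(-350541) = 4462*(1/12279) - 105388*(-1/350541) = 4462/12279 + 105388/350541 = 952724398/1434764313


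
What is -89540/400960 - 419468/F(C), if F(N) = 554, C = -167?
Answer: -4205987361/5553296 ≈ -757.39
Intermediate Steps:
-89540/400960 - 419468/F(C) = -89540/400960 - 419468/554 = -89540*1/400960 - 419468*1/554 = -4477/20048 - 209734/277 = -4205987361/5553296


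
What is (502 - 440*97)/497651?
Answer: -42178/497651 ≈ -0.084754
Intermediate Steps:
(502 - 440*97)/497651 = (502 - 42680)*(1/497651) = -42178*1/497651 = -42178/497651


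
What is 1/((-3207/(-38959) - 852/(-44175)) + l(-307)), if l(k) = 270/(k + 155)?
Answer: -2294685100/3842935651 ≈ -0.59712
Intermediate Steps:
l(k) = 270/(155 + k)
1/((-3207/(-38959) - 852/(-44175)) + l(-307)) = 1/((-3207/(-38959) - 852/(-44175)) + 270/(155 - 307)) = 1/((-3207*(-1/38959) - 852*(-1/44175)) + 270/(-152)) = 1/((3207/38959 + 284/14725) + 270*(-1/152)) = 1/(58287431/573671275 - 135/76) = 1/(-3842935651/2294685100) = -2294685100/3842935651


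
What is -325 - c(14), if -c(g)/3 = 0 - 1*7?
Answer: -346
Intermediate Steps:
c(g) = 21 (c(g) = -3*(0 - 1*7) = -3*(0 - 7) = -3*(-7) = 21)
-325 - c(14) = -325 - 1*21 = -325 - 21 = -346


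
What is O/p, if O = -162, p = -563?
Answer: 162/563 ≈ 0.28774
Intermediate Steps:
O/p = -162/(-563) = -162*(-1/563) = 162/563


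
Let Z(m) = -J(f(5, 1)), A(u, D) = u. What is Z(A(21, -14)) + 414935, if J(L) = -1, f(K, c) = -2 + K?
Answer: 414936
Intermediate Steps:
Z(m) = 1 (Z(m) = -1*(-1) = 1)
Z(A(21, -14)) + 414935 = 1 + 414935 = 414936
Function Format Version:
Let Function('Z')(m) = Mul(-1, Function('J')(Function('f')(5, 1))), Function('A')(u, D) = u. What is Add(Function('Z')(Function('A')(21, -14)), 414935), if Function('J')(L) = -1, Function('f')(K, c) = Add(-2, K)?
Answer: 414936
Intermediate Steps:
Function('Z')(m) = 1 (Function('Z')(m) = Mul(-1, -1) = 1)
Add(Function('Z')(Function('A')(21, -14)), 414935) = Add(1, 414935) = 414936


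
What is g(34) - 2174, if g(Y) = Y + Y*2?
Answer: -2072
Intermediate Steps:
g(Y) = 3*Y (g(Y) = Y + 2*Y = 3*Y)
g(34) - 2174 = 3*34 - 2174 = 102 - 2174 = -2072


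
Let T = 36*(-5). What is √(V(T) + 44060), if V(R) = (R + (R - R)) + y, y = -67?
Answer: √43813 ≈ 209.32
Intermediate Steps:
T = -180
V(R) = -67 + R (V(R) = (R + (R - R)) - 67 = (R + 0) - 67 = R - 67 = -67 + R)
√(V(T) + 44060) = √((-67 - 180) + 44060) = √(-247 + 44060) = √43813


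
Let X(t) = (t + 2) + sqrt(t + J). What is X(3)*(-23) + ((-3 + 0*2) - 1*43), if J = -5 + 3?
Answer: -184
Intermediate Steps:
J = -2
X(t) = 2 + t + sqrt(-2 + t) (X(t) = (t + 2) + sqrt(t - 2) = (2 + t) + sqrt(-2 + t) = 2 + t + sqrt(-2 + t))
X(3)*(-23) + ((-3 + 0*2) - 1*43) = (2 + 3 + sqrt(-2 + 3))*(-23) + ((-3 + 0*2) - 1*43) = (2 + 3 + sqrt(1))*(-23) + ((-3 + 0) - 43) = (2 + 3 + 1)*(-23) + (-3 - 43) = 6*(-23) - 46 = -138 - 46 = -184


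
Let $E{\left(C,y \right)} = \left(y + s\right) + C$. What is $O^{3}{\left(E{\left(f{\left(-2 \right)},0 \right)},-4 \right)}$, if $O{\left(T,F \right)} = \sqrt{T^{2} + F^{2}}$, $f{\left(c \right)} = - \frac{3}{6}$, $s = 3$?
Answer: $\frac{89 \sqrt{89}}{8} \approx 104.95$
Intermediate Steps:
$f{\left(c \right)} = - \frac{1}{2}$ ($f{\left(c \right)} = \left(-3\right) \frac{1}{6} = - \frac{1}{2}$)
$E{\left(C,y \right)} = 3 + C + y$ ($E{\left(C,y \right)} = \left(y + 3\right) + C = \left(3 + y\right) + C = 3 + C + y$)
$O{\left(T,F \right)} = \sqrt{F^{2} + T^{2}}$
$O^{3}{\left(E{\left(f{\left(-2 \right)},0 \right)},-4 \right)} = \left(\sqrt{\left(-4\right)^{2} + \left(3 - \frac{1}{2} + 0\right)^{2}}\right)^{3} = \left(\sqrt{16 + \left(\frac{5}{2}\right)^{2}}\right)^{3} = \left(\sqrt{16 + \frac{25}{4}}\right)^{3} = \left(\sqrt{\frac{89}{4}}\right)^{3} = \left(\frac{\sqrt{89}}{2}\right)^{3} = \frac{89 \sqrt{89}}{8}$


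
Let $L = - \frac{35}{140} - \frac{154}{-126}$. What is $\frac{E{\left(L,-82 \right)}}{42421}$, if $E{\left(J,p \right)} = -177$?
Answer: $- \frac{3}{719} \approx -0.0041725$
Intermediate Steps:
$L = \frac{35}{36}$ ($L = \left(-35\right) \frac{1}{140} - - \frac{11}{9} = - \frac{1}{4} + \frac{11}{9} = \frac{35}{36} \approx 0.97222$)
$\frac{E{\left(L,-82 \right)}}{42421} = - \frac{177}{42421} = \left(-177\right) \frac{1}{42421} = - \frac{3}{719}$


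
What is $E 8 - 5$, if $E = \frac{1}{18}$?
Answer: $- \frac{41}{9} \approx -4.5556$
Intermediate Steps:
$E = \frac{1}{18} \approx 0.055556$
$E 8 - 5 = \frac{1}{18} \cdot 8 - 5 = \frac{4}{9} - 5 = - \frac{41}{9}$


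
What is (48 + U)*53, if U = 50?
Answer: 5194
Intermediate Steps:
(48 + U)*53 = (48 + 50)*53 = 98*53 = 5194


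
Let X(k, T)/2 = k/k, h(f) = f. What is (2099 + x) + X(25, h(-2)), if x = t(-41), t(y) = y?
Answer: 2060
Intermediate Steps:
x = -41
X(k, T) = 2 (X(k, T) = 2*(k/k) = 2*1 = 2)
(2099 + x) + X(25, h(-2)) = (2099 - 41) + 2 = 2058 + 2 = 2060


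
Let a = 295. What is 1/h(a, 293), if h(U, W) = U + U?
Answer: 1/590 ≈ 0.0016949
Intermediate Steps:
h(U, W) = 2*U
1/h(a, 293) = 1/(2*295) = 1/590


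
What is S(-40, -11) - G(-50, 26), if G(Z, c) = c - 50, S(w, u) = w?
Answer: -16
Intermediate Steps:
G(Z, c) = -50 + c
S(-40, -11) - G(-50, 26) = -40 - (-50 + 26) = -40 - 1*(-24) = -40 + 24 = -16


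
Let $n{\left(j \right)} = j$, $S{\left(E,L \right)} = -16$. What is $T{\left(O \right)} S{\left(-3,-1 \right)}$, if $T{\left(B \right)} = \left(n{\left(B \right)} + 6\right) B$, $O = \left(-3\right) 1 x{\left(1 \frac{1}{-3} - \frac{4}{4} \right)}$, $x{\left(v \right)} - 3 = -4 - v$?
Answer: $80$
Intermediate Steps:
$x{\left(v \right)} = -1 - v$ ($x{\left(v \right)} = 3 - \left(4 + v\right) = -1 - v$)
$O = -1$ ($O = \left(-3\right) 1 \left(-1 - \left(1 \frac{1}{-3} - \frac{4}{4}\right)\right) = - 3 \left(-1 - \left(1 \left(- \frac{1}{3}\right) - 1\right)\right) = - 3 \left(-1 - \left(- \frac{1}{3} - 1\right)\right) = - 3 \left(-1 - - \frac{4}{3}\right) = - 3 \left(-1 + \frac{4}{3}\right) = \left(-3\right) \frac{1}{3} = -1$)
$T{\left(B \right)} = B \left(6 + B\right)$ ($T{\left(B \right)} = \left(B + 6\right) B = \left(6 + B\right) B = B \left(6 + B\right)$)
$T{\left(O \right)} S{\left(-3,-1 \right)} = - (6 - 1) \left(-16\right) = \left(-1\right) 5 \left(-16\right) = \left(-5\right) \left(-16\right) = 80$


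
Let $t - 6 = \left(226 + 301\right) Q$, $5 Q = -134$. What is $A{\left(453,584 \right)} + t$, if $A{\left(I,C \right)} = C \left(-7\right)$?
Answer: $- \frac{91028}{5} \approx -18206.0$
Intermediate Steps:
$Q = - \frac{134}{5}$ ($Q = \frac{1}{5} \left(-134\right) = - \frac{134}{5} \approx -26.8$)
$A{\left(I,C \right)} = - 7 C$
$t = - \frac{70588}{5}$ ($t = 6 + \left(226 + 301\right) \left(- \frac{134}{5}\right) = 6 + 527 \left(- \frac{134}{5}\right) = 6 - \frac{70618}{5} = - \frac{70588}{5} \approx -14118.0$)
$A{\left(453,584 \right)} + t = \left(-7\right) 584 - \frac{70588}{5} = -4088 - \frac{70588}{5} = - \frac{91028}{5}$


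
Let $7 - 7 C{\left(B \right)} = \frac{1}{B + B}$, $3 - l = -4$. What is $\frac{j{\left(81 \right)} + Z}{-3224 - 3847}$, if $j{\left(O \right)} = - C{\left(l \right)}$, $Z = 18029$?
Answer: $- \frac{588915}{230986} \approx -2.5496$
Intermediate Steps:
$l = 7$ ($l = 3 - -4 = 3 + 4 = 7$)
$C{\left(B \right)} = 1 - \frac{1}{14 B}$ ($C{\left(B \right)} = 1 - \frac{1}{7 \left(B + B\right)} = 1 - \frac{1}{7 \cdot 2 B} = 1 - \frac{\frac{1}{2} \frac{1}{B}}{7} = 1 - \frac{1}{14 B}$)
$j{\left(O \right)} = - \frac{97}{98}$ ($j{\left(O \right)} = - \frac{- \frac{1}{14} + 7}{7} = - \frac{97}{7 \cdot 14} = \left(-1\right) \frac{97}{98} = - \frac{97}{98}$)
$\frac{j{\left(81 \right)} + Z}{-3224 - 3847} = \frac{- \frac{97}{98} + 18029}{-3224 - 3847} = \frac{1766745}{98 \left(-7071\right)} = \frac{1766745}{98} \left(- \frac{1}{7071}\right) = - \frac{588915}{230986}$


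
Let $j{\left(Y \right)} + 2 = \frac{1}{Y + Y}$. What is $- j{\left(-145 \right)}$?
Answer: $\frac{581}{290} \approx 2.0034$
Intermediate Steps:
$j{\left(Y \right)} = -2 + \frac{1}{2 Y}$ ($j{\left(Y \right)} = -2 + \frac{1}{Y + Y} = -2 + \frac{1}{2 Y}$)
$- j{\left(-145 \right)} = - (-2 + \frac{1}{2 \left(-145\right)}) = - (-2 + \frac{1}{2} \left(- \frac{1}{145}\right)) = - (-2 - \frac{1}{290}) = \left(-1\right) \left(- \frac{581}{290}\right) = \frac{581}{290}$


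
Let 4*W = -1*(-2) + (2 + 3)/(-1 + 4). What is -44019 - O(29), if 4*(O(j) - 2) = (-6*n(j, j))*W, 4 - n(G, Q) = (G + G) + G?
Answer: -353081/8 ≈ -44135.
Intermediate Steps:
W = 11/12 (W = (-1*(-2) + (2 + 3)/(-1 + 4))/4 = (2 + 5/3)/4 = (1/4)*(11/3) = 11/12 ≈ 0.91667)
n(G, Q) = 4 - 3*G (n(G, Q) = 4 - ((G + G) + G) = 4 - (2*G + G) = 4 - 3*G)
O(j) = -7/2 + 33*j/8 (O(j) = 2 + (-6*(4 - 3*j)*(11/12))/4 = 2 + ((-24 + 18*j)*(11/12))/4 = 2 + (-22 + 33*j/2)/4 = 2 + (-11/2 + 33*j/8) = -7/2 + 33*j/8)
-44019 - O(29) = -44019 - (-7/2 + (33/8)*29) = -44019 - (-7/2 + 957/8) = -44019 - 1*929/8 = -44019 - 929/8 = -353081/8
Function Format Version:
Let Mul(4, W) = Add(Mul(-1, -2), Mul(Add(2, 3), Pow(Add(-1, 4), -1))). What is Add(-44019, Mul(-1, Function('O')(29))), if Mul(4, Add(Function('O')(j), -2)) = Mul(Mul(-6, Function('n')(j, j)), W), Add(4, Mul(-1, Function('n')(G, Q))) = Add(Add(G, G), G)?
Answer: Rational(-353081, 8) ≈ -44135.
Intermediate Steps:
W = Rational(11, 12) (W = Mul(Rational(1, 4), Add(Mul(-1, -2), Mul(Add(2, 3), Pow(Add(-1, 4), -1)))) = Mul(Rational(1, 4), Add(2, Mul(5, Pow(3, -1)))) = Mul(Rational(1, 4), Add(2, Mul(5, Rational(1, 3)))) = Mul(Rational(1, 4), Add(2, Rational(5, 3))) = Mul(Rational(1, 4), Rational(11, 3)) = Rational(11, 12) ≈ 0.91667)
Function('n')(G, Q) = Add(4, Mul(-3, G)) (Function('n')(G, Q) = Add(4, Mul(-1, Add(Add(G, G), G))) = Add(4, Mul(-1, Add(Mul(2, G), G))) = Add(4, Mul(-1, Mul(3, G))) = Add(4, Mul(-3, G)))
Function('O')(j) = Add(Rational(-7, 2), Mul(Rational(33, 8), j)) (Function('O')(j) = Add(2, Mul(Rational(1, 4), Mul(Mul(-6, Add(4, Mul(-3, j))), Rational(11, 12)))) = Add(2, Mul(Rational(1, 4), Mul(Add(-24, Mul(18, j)), Rational(11, 12)))) = Add(2, Mul(Rational(1, 4), Add(-22, Mul(Rational(33, 2), j)))) = Add(2, Add(Rational(-11, 2), Mul(Rational(33, 8), j))) = Add(Rational(-7, 2), Mul(Rational(33, 8), j)))
Add(-44019, Mul(-1, Function('O')(29))) = Add(-44019, Mul(-1, Add(Rational(-7, 2), Mul(Rational(33, 8), 29)))) = Add(-44019, Mul(-1, Add(Rational(-7, 2), Rational(957, 8)))) = Add(-44019, Mul(-1, Rational(929, 8))) = Add(-44019, Rational(-929, 8)) = Rational(-353081, 8)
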